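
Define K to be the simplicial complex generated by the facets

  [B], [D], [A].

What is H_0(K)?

We work with the vertex ordering A < B < D. The simplices of K, each written with vertices in increasing order, are:

  0-simplices (3): A, B, D

Hence C_0 ≅ Z^3.

From H_k ≅ ker(∂_k) / im(∂_{k+1}) we obtain:

  H_0: rank C_0 − rank ∂_1 = 3 − 0 = 3, and there is no ∂_1, so H_0 ≅ Z^3.

(K is a triangulation of a set of 3 points.)

H_0 = Z^3.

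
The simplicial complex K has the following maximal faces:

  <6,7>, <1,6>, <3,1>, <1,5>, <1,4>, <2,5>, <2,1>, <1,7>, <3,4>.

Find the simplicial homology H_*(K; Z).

Fix the vertex order 1 < 2 < 3 < 4 < 5 < 6 < 7 and write every simplex with vertices in increasing order. Then dim K = 1 and the simplices of K are:

  0-simplices (7): [1], [2], [3], [4], [5], [6], [7]
  1-simplices (9): [1,2], [1,3], [1,4], [1,5], [1,6], [1,7], [2,5], [3,4], [6,7]

Hence C_0 ≅ Z^7, C_1 ≅ Z^9.

The boundary map ∂_1: C_1 → C_0 sends each edge [p,q] (with p < q) to q − p.
The 7×9 boundary matrix has rank 6 and Smith normal form diag(1,1,1,1,1,1).

Now H_k = ker ∂_k / im ∂_{k+1}, so:

  H_0: rank C_0 − rank ∂_1 = 7 − 6 = 1, and the invariant factors of ∂_1 are all 1, so H_0 ≅ Z.
  H_1: rank ker ∂_1 − rank ∂_2 = (9 − 6) − 0 = 3, and there is no ∂_2, so H_1 ≅ Z^3.

As a check, the Euler characteristic is 7 − 9 = -2, which agrees with 1 − 3 = -2.

H_0 ≅ Z,  H_1 ≅ Z^3.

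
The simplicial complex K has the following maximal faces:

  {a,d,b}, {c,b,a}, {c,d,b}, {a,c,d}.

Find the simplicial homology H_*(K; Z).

Order the vertices as a < b < c < d. Listing each simplex with vertices in this order, K has dimension 2 with simplices:

  0-simplices (4): a, b, c, d
  1-simplices (6): ab, ac, ad, bc, bd, cd
  2-simplices (4): abc, abd, acd, bcd

so the chain groups are C_0 ≅ Z^4, C_1 ≅ Z^6, C_2 ≅ Z^4.

Boundary ∂_1: C_1 → C_0 maps an edge to its endpoints' difference, ∂[p,q] = q − p.
As a 4×6 matrix over Z this has rank 3, with invariant factors (1,1,1).

The boundary map ∂_2: C_2 → C_1 maps a triangle to the signed sum of its edges. For instance
  ∂bcd = cd − bd + bc,
  ∂abd = bd − ad + ab.
The 6×4 boundary matrix has rank 3 and Smith normal form diag(1,1,1).

Computing H_k = (kernel of ∂_k) / (image of ∂_{k+1}):

  H_0: rank C_0 − rank ∂_1 = 4 − 3 = 1, and the invariant factors of ∂_1 are all 1, so H_0 ≅ Z.
  H_1: rank ker ∂_1 − rank ∂_2 = (6 − 3) − 3 = 0, and the invariant factors of ∂_2 are all 1, so H_1 ≅ 0.
  H_2: rank ker ∂_2 − rank ∂_3 = (4 − 3) − 0 = 1, and there is no ∂_3, so H_2 ≅ Z.

(K is a triangulation of the 2-sphere S^2.)

H_0 ≅ Z,  H_1 = 0,  H_2 ≅ Z.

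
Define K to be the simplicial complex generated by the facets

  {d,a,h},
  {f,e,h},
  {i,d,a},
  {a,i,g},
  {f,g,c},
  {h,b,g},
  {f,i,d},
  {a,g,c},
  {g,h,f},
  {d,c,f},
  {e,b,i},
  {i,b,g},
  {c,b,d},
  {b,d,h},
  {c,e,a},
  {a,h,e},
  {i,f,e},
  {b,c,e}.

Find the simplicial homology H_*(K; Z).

Order the vertices as a < b < c < d < e < f < g < h < i. Listing each simplex with vertices in this order, K has dimension 2 with simplices:

  0-simplices (9): a, b, c, d, e, f, g, h, i
  1-simplices (27): ac, ad, ae, ag, ah, ai, bc, bd, be, bg, bh, bi, cd, ce, cf, cg, df, dh, di, ef, eh, ei, fg, fh, fi, gh, gi
  2-simplices (18): ace, acg, adh, adi, aeh, agi, bcd, bce, bdh, bei, bgh, bgi, cdf, cfg, dfi, efh, efi, fgh

Hence C_0 ≅ Z^9, C_1 ≅ Z^27, C_2 ≅ Z^18.

∂_1: C_1 → C_0 is given by ∂[p,q] = [q] − [p].
The resulting 9×27 matrix has rank 8, and its Smith normal form has invariant factors (1,1,1,1,1,1,1,1).

∂_2: C_2 → C_1 sends each 2-simplex [p,q,r] to [q,r] − [p,r] + [p,q]. For instance
  ∂fgh = gh − fh + fg,
  ∂bei = ei − bi + be.
As a 27×18 matrix over Z this has rank 17, with invariant factors (1,1,1,1,1,1,1,1,1,1,1,1,1,1,1,1,1).

Now H_k = ker ∂_k / im ∂_{k+1}, so:

  H_0: rank C_0 − rank ∂_1 = 9 − 8 = 1, and the invariant factors of ∂_1 are all 1, so H_0 ≅ Z.
  H_1: rank ker ∂_1 − rank ∂_2 = (27 − 8) − 17 = 2, and the invariant factors of ∂_2 are all 1, so H_1 ≅ Z^2.
  H_2: rank ker ∂_2 − rank ∂_3 = (18 − 17) − 0 = 1, and there is no ∂_3, so H_2 ≅ Z.

(K is a triangulation of the torus T^2.)

H_0 = Z,  H_1 = Z^2,  H_2 = Z.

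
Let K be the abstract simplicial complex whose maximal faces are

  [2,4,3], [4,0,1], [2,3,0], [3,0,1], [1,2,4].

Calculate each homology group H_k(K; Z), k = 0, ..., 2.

H_0 ≅ Z,  H_1 ≅ Z,  H_2 = 0.

We work with the vertex ordering 0 < 1 < 2 < 3 < 4. The simplices of K, each written with vertices in increasing order, are:

  0-simplices (5): [0], [1], [2], [3], [4]
  1-simplices (10): [0,1], [0,2], [0,3], [0,4], [1,2], [1,3], [1,4], [2,3], [2,4], [3,4]
  2-simplices (5): [0,1,3], [0,1,4], [0,2,3], [1,2,4], [2,3,4]

so the chain groups are C_0 ≅ Z^5, C_1 ≅ Z^10, C_2 ≅ Z^5.

∂_1: C_1 → C_0 sends each edge [p,q] (with p < q) to q − p.
As a 5×10 matrix over Z this has rank 4, with invariant factors (1,1,1,1).

∂_2: C_2 → C_1 sends each 2-simplex [p,q,r] to [q,r] − [p,r] + [p,q]. For instance
  ∂[0,2,3] = [2,3] − [0,3] + [0,2],
  ∂[0,1,4] = [1,4] − [0,4] + [0,1].
The 10×5 boundary matrix has rank 5 and Smith normal form diag(1,1,1,1,1).

Now H_k = ker ∂_k / im ∂_{k+1}, so:

  H_0: rank C_0 − rank ∂_1 = 5 − 4 = 1, and the invariant factors of ∂_1 are all 1, so H_0 ≅ Z.
  H_1: rank ker ∂_1 − rank ∂_2 = (10 − 4) − 5 = 1, and the invariant factors of ∂_2 are all 1, so H_1 ≅ Z.
  H_2: rank ker ∂_2 − rank ∂_3 = (5 − 5) − 0 = 0, and there is no ∂_3, so H_2 ≅ 0.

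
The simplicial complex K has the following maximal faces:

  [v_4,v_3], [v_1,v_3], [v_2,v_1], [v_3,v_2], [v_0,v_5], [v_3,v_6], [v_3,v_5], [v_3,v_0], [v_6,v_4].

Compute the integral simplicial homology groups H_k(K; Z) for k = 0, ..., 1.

Take the total order v_0 < v_1 < v_2 < v_3 < v_4 < v_5 < v_6 on the vertex set. Then K (dimension 1) consists of the simplices:

  0-simplices (7): [v_0], [v_1], [v_2], [v_3], [v_4], [v_5], [v_6]
  1-simplices (9): [v_0,v_3], [v_0,v_5], [v_1,v_2], [v_1,v_3], [v_2,v_3], [v_3,v_4], [v_3,v_5], [v_3,v_6], [v_4,v_6]

so the chain groups are C_0 ≅ Z^7, C_1 ≅ Z^9.

Boundary ∂_1: C_1 → C_0 maps an edge to its endpoints' difference, ∂[p,q] = q − p. For instance
  ∂[v_3,v_4] = [v_4] − [v_3].
The resulting 7×9 matrix has rank 6, and its Smith normal form has invariant factors (1,1,1,1,1,1).

Computing H_k = (kernel of ∂_k) / (image of ∂_{k+1}):

  H_0: rank C_0 − rank ∂_1 = 7 − 6 = 1, and the invariant factors of ∂_1 are all 1, so H_0 ≅ Z.
  H_1: rank ker ∂_1 − rank ∂_2 = (9 − 6) − 0 = 3, and there is no ∂_2, so H_1 ≅ Z^3.

(K is a triangulation of a wedge of 3 circles.)

H_0 = Z,  H_1 = Z^3.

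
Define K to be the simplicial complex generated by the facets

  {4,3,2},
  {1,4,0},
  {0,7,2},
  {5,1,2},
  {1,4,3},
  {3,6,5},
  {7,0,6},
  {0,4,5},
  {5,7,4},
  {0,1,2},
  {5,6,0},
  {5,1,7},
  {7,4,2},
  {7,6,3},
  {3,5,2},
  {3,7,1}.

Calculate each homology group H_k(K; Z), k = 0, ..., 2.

H_0 ≅ Z,  H_1 ≅ Z^2,  H_2 ≅ Z.

Take the total order 0 < 1 < 2 < 3 < 4 < 5 < 6 < 7 on the vertex set. Then K (dimension 2) consists of the simplices:

  0-simplices (8): [0], [1], [2], [3], [4], [5], [6], [7]
  1-simplices (24): (24 of them)
  2-simplices (16): [0,1,2], [0,1,4], [0,2,7], [0,4,5], [0,5,6], [0,6,7], [1,2,5], [1,3,4], [1,3,7], [1,5,7], [2,3,4], [2,3,5], [2,4,7], [3,5,6], [3,6,7], [4,5,7]

so the chain groups are C_0 ≅ Z^8, C_1 ≅ Z^24, C_2 ≅ Z^16.

The boundary map ∂_1: C_1 → C_0 is given by ∂[p,q] = [q] − [p].
This gives a 8×24 integer matrix of rank 7; reducing to Smith normal form yields diagonal entries (1,1,1,1,1,1,1).

Boundary ∂_2: C_2 → C_1 sends each 2-simplex [p,q,r] to [q,r] − [p,r] + [p,q]. For instance
  ∂[1,3,7] = [3,7] − [1,7] + [1,3],
  ∂[4,5,7] = [5,7] − [4,7] + [4,5].
This gives a 24×16 integer matrix of rank 15; reducing to Smith normal form yields diagonal entries (1,1,1,1,1,1,1,1,1,1,1,1,1,1,1).

Computing H_k = (kernel of ∂_k) / (image of ∂_{k+1}):

  H_0: rank C_0 − rank ∂_1 = 8 − 7 = 1, and the invariant factors of ∂_1 are all 1, so H_0 ≅ Z.
  H_1: rank ker ∂_1 − rank ∂_2 = (24 − 7) − 15 = 2, and the invariant factors of ∂_2 are all 1, so H_1 ≅ Z^2.
  H_2: rank ker ∂_2 − rank ∂_3 = (16 − 15) − 0 = 1, and there is no ∂_3, so H_2 ≅ Z.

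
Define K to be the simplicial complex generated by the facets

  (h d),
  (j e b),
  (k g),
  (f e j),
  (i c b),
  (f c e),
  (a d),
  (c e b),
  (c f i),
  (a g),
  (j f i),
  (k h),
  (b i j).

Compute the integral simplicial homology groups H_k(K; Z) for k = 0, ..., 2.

H_0 ≅ Z^2,  H_1 ≅ Z,  H_2 ≅ Z.

We work with the vertex ordering a < b < c < d < e < f < g < h < i < j < k. The simplices of K, each written with vertices in increasing order, are:

  0-simplices (11): a, b, c, d, e, f, g, h, i, j, k
  1-simplices (17): ad, ag, bc, be, bi, bj, ce, cf, ci, dh, ef, ej, fi, fj, gk, hk, ij
  2-simplices (8): bce, bci, bej, bij, cef, cfi, efj, fij

so the chain groups are C_0 ≅ Z^11, C_1 ≅ Z^17, C_2 ≅ Z^8.

Boundary ∂_1: C_1 → C_0 is given by ∂[p,q] = [q] − [p]. For instance
  ∂ag = g − a.
As a 11×17 matrix over Z this has rank 9, with invariant factors (1,1,1,1,1,1,1,1,1).

Boundary ∂_2: C_2 → C_1 acts by ∂[p,q,r] = [q,r] − [p,r] + [p,q]. For instance
  ∂bce = ce − be + bc,
  ∂fij = ij − fj + fi.
The 17×8 boundary matrix has rank 7 and Smith normal form diag(1,1,1,1,1,1,1).

Computing H_k = (kernel of ∂_k) / (image of ∂_{k+1}):

  H_0: rank C_0 − rank ∂_1 = 11 − 9 = 2, and the invariant factors of ∂_1 are all 1, so H_0 = Z^2.
  H_1: rank ker ∂_1 − rank ∂_2 = (17 − 9) − 7 = 1, and the invariant factors of ∂_2 are all 1, so H_1 = Z.
  H_2: rank ker ∂_2 − rank ∂_3 = (8 − 7) − 0 = 1, and there is no ∂_3, so H_2 = Z.

(K is a triangulation of the disjoint union of the circle S^1 and the 2-sphere S^2.)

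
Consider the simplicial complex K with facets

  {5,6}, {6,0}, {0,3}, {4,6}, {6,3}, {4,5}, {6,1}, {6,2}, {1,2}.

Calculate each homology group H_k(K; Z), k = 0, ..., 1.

Fix the vertex order 0 < 1 < 2 < 3 < 4 < 5 < 6 and write every simplex with vertices in increasing order. Then dim K = 1 and the simplices of K are:

  0-simplices (7): [0], [1], [2], [3], [4], [5], [6]
  1-simplices (9): [0,3], [0,6], [1,2], [1,6], [2,6], [3,6], [4,5], [4,6], [5,6]

giving chain groups C_0 ≅ Z^7, C_1 ≅ Z^9.

Boundary ∂_1: C_1 → C_0 is given by ∂[p,q] = [q] − [p].
The 7×9 boundary matrix has rank 6 and Smith normal form diag(1,1,1,1,1,1).

From H_k ≅ ker(∂_k) / im(∂_{k+1}) we obtain:

  H_0: rank C_0 − rank ∂_1 = 7 − 6 = 1, and the invariant factors of ∂_1 are all 1, so H_0 = Z.
  H_1: rank ker ∂_1 − rank ∂_2 = (9 − 6) − 0 = 3, and there is no ∂_2, so H_1 = Z^3.

H_0 = Z,  H_1 = Z^3.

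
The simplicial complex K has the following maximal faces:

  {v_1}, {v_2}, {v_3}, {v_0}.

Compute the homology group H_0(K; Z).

H_0 = Z^4.

Order the vertices as v_0 < v_1 < v_2 < v_3. Listing each simplex with vertices in this order, K has dimension 0 with simplices:

  0-simplices (4): [v_0], [v_1], [v_2], [v_3]

Hence C_0 ≅ Z^4.

From H_k ≅ ker(∂_k) / im(∂_{k+1}) we obtain:

  H_0: rank C_0 − rank ∂_1 = 4 − 0 = 4, and there is no ∂_1, so H_0 = Z^4.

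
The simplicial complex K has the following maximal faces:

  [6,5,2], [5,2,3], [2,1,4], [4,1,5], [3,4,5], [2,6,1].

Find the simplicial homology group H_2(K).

H_2 ≅ 0.

Fix the vertex order 1 < 2 < 3 < 4 < 5 < 6 and write every simplex with vertices in increasing order. Then dim K = 2 and the simplices of K are:

  0-simplices (6): [1], [2], [3], [4], [5], [6]
  1-simplices (12): [1,2], [1,4], [1,5], [1,6], [2,3], [2,4], [2,5], [2,6], [3,4], [3,5], [4,5], [5,6]
  2-simplices (6): [1,2,4], [1,2,6], [1,4,5], [2,3,5], [2,5,6], [3,4,5]

so the chain groups are C_0 ≅ Z^6, C_1 ≅ Z^12, C_2 ≅ Z^6.

Boundary ∂_1: C_1 → C_0 is given by ∂[p,q] = [q] − [p]. For instance
  ∂[1,4] = [4] − [1].
This gives a 6×12 integer matrix of rank 5; reducing to Smith normal form yields diagonal entries (1,1,1,1,1).

The boundary map ∂_2: C_2 → C_1 maps a triangle to the signed sum of its edges. For instance
  ∂[1,2,4] = [2,4] − [1,4] + [1,2],
  ∂[1,4,5] = [4,5] − [1,5] + [1,4].
The resulting 12×6 matrix has rank 6, and its Smith normal form has invariant factors (1,1,1,1,1,1).

From H_k ≅ ker(∂_k) / im(∂_{k+1}) we obtain:

  H_2: rank ker ∂_2 − rank ∂_3 = (6 − 6) − 0 = 0, and there is no ∂_3, so H_2 = 0.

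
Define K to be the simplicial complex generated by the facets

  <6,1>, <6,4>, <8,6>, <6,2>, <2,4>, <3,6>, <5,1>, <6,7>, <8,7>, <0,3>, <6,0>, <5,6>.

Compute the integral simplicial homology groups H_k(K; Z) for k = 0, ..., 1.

K has 9 vertices, 12 edges.
rank ∂_0 = 0, rank ∂_1 = 8 ⇒ b_0 = 9 − 0 − 8 = 1; all invariant factors of ∂_1 are 1 so no torsion. So H_0 = Z.
rank ∂_1 = 8, rank ∂_2 = 0 ⇒ b_1 = 12 − 8 − 0 = 4. So H_1 = Z^4.

H_0 = Z,  H_1 = Z^4.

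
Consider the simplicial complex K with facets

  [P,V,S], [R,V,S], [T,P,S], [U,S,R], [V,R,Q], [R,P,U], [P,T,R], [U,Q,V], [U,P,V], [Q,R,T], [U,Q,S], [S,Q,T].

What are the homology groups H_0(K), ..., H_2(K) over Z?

Take the total order P < Q < R < S < T < U < V on the vertex set. Then K (dimension 2) consists of the simplices:

  0-simplices (7): P, Q, R, S, T, U, V
  1-simplices (18): PR, PS, PT, PU, PV, QR, QS, QT, QU, QV, RS, RT, RU, RV, ST, SU, SV, UV
  2-simplices (12): PRT, PRU, PST, PSV, PUV, QRT, QRV, QST, QSU, QUV, RSU, RSV

so the chain groups are C_0 ≅ Z^7, C_1 ≅ Z^18, C_2 ≅ Z^12.

Boundary ∂_1: C_1 → C_0 sends each edge [p,q] (with p < q) to q − p.
The resulting 7×18 matrix has rank 6, and its Smith normal form has invariant factors (1,1,1,1,1,1).

∂_2: C_2 → C_1 acts by ∂[p,q,r] = [q,r] − [p,r] + [p,q]. For instance
  ∂QUV = UV − QV + QU,
  ∂PST = ST − PT + PS.
This gives a 18×12 integer matrix of rank 12; reducing to Smith normal form yields diagonal entries (1,1,1,1,1,1,1,1,1,1,1,2).

From H_k ≅ ker(∂_k) / im(∂_{k+1}) we obtain:

  H_0: rank C_0 − rank ∂_1 = 7 − 6 = 1, and the invariant factors of ∂_1 are all 1, so H_0 ≅ Z.
  H_1: rank ker ∂_1 − rank ∂_2 = (18 − 6) − 12 = 0, and ∂_2 has invariant factor 2 > 1, so H_1 ≅ Z/2.
  H_2: rank ker ∂_2 − rank ∂_3 = (12 − 12) − 0 = 0, and there is no ∂_3, so H_2 ≅ 0.

(K is a triangulation of the real projective plane RP^2.)

H_0 = Z,  H_1 = Z/2,  H_2 = 0.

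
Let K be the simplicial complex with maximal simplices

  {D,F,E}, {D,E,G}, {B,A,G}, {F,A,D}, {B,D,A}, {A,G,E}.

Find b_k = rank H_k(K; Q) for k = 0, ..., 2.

Order the vertices as A < B < D < E < F < G. Listing each simplex with vertices in this order, K has dimension 2 with simplices:

  0-simplices (6): A, B, D, E, F, G
  1-simplices (12): AB, AD, AE, AF, AG, BD, BG, DE, DF, DG, EF, EG
  2-simplices (6): ABD, ABG, ADF, AEG, DEF, DEG

so the chain groups are C_0 ≅ Z^6, C_1 ≅ Z^12, C_2 ≅ Z^6.

Boundary ∂_1: C_1 → C_0 is given by ∂[p,q] = [q] − [p]. For instance
  ∂AD = D − A.
This gives a 6×12 integer matrix of rank 5; reducing to Smith normal form yields diagonal entries (1,1,1,1,1).

Boundary ∂_2: C_2 → C_1 acts by ∂[p,q,r] = [q,r] − [p,r] + [p,q]. For instance
  ∂ADF = DF − AF + AD,
  ∂ABD = BD − AD + AB.
The resulting 12×6 matrix has rank 6, and its Smith normal form has invariant factors (1,1,1,1,1,1).

Reading off H_k = ker ∂_k / im ∂_{k+1}:

  H_0: rank C_0 − rank ∂_1 = 6 − 5 = 1, and the invariant factors of ∂_1 are all 1, so H_0 ≅ Z.
  H_1: rank ker ∂_1 − rank ∂_2 = (12 − 5) − 6 = 1, and the invariant factors of ∂_2 are all 1, so H_1 ≅ Z.
  H_2: rank ker ∂_2 − rank ∂_3 = (6 − 6) − 0 = 0, and there is no ∂_3, so H_2 ≅ 0.

(K is a triangulation of the cylinder S^1 x I.)

Hence the Betti numbers are b_0 = 1, b_1 = 1, b_2 = 0.

b_0 = 1, b_1 = 1, b_2 = 0.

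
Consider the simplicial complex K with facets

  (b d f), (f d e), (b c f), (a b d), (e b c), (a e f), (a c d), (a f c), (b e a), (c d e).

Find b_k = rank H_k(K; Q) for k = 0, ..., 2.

Take the total order a < b < c < d < e < f on the vertex set. Then K (dimension 2) consists of the simplices:

  0-simplices (6): a, b, c, d, e, f
  1-simplices (15): ab, ac, ad, ae, af, bc, bd, be, bf, cd, ce, cf, de, df, ef
  2-simplices (10): abd, abe, acd, acf, aef, bce, bcf, bdf, cde, def

giving chain groups C_0 ≅ Z^6, C_1 ≅ Z^15, C_2 ≅ Z^10.

The boundary map ∂_1: C_1 → C_0 is given by ∂[p,q] = [q] − [p]. For instance
  ∂be = e − b.
As a 6×15 matrix over Z this has rank 5, with invariant factors (1,1,1,1,1).

∂_2: C_2 → C_1 acts by ∂[p,q,r] = [q,r] − [p,r] + [p,q]. For instance
  ∂def = ef − df + de,
  ∂acf = cf − af + ac.
This gives a 15×10 integer matrix of rank 10; reducing to Smith normal form yields diagonal entries (1,1,1,1,1,1,1,1,1,2).

Now H_k = ker ∂_k / im ∂_{k+1}, so:

  H_0: rank C_0 − rank ∂_1 = 6 − 5 = 1, and the invariant factors of ∂_1 are all 1, so H_0 = Z.
  H_1: rank ker ∂_1 − rank ∂_2 = (15 − 5) − 10 = 0, and ∂_2 has invariant factor 2 > 1, so H_1 = Z/2.
  H_2: rank ker ∂_2 − rank ∂_3 = (10 − 10) − 0 = 0, and there is no ∂_3, so H_2 = 0.

Hence the Betti numbers are b_0 = 1, b_1 = 0, b_2 = 0.

b_0 = 1, b_1 = 0, b_2 = 0.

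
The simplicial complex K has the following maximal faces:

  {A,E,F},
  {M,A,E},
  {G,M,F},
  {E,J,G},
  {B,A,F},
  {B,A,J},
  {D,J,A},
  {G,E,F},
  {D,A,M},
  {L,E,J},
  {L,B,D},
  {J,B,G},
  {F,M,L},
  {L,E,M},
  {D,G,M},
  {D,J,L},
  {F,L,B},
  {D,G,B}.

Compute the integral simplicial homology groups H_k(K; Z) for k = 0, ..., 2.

H_0 ≅ Z,  H_1 ≅ Z ⊕ Z/2,  H_2 = 0.

Take the total order A < B < D < E < F < G < J < L < M on the vertex set. Then K (dimension 2) consists of the simplices:

  0-simplices (9): A, B, D, E, F, G, J, L, M
  1-simplices (27): AB, AD, AE, AF, AJ, AM, BD, BF, BG, BJ, BL, DG, DJ, DL, DM, EF, EG, EJ, EL, EM, FG, FL, FM, GJ, GM, JL, LM
  2-simplices (18): ABF, ABJ, ADJ, ADM, AEF, AEM, BDG, BDL, BFL, BGJ, DGM, DJL, EFG, EGJ, EJL, ELM, FGM, FLM

giving chain groups C_0 ≅ Z^9, C_1 ≅ Z^27, C_2 ≅ Z^18.

The boundary map ∂_1: C_1 → C_0 is given by ∂[p,q] = [q] − [p]. For instance
  ∂EL = L − E.
The 9×27 boundary matrix has rank 8 and Smith normal form diag(1,1,1,1,1,1,1,1).

∂_2: C_2 → C_1 sends each 2-simplex [p,q,r] to [q,r] − [p,r] + [p,q]. For instance
  ∂AEF = EF − AF + AE,
  ∂AEM = EM − AM + AE.
This gives a 27×18 integer matrix of rank 18; reducing to Smith normal form yields diagonal entries (1,1,1,1,1,1,1,1,1,1,1,1,1,1,1,1,1,2).

Now H_k = ker ∂_k / im ∂_{k+1}, so:

  H_0: rank C_0 − rank ∂_1 = 9 − 8 = 1, and the invariant factors of ∂_1 are all 1, so H_0 ≅ Z.
  H_1: rank ker ∂_1 − rank ∂_2 = (27 − 8) − 18 = 1, and ∂_2 has invariant factor 2 > 1, so H_1 ≅ Z ⊕ Z/2.
  H_2: rank ker ∂_2 − rank ∂_3 = (18 − 18) − 0 = 0, and there is no ∂_3, so H_2 ≅ 0.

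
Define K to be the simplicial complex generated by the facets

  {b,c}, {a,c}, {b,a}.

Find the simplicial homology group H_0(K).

H_0 = Z.

We work with the vertex ordering a < b < c. The simplices of K, each written with vertices in increasing order, are:

  0-simplices (3): a, b, c
  1-simplices (3): ab, ac, bc

giving chain groups C_0 ≅ Z^3, C_1 ≅ Z^3.

∂_1: C_1 → C_0 maps an edge to its endpoints' difference, ∂[p,q] = q − p. For instance
  ∂ac = c − a.
As a 3×3 matrix over Z this has rank 2, with invariant factors (1,1).

Computing H_k = (kernel of ∂_k) / (image of ∂_{k+1}):

  H_0: rank C_0 − rank ∂_1 = 3 − 2 = 1, and the invariant factors of ∂_1 are all 1, so H_0 ≅ Z.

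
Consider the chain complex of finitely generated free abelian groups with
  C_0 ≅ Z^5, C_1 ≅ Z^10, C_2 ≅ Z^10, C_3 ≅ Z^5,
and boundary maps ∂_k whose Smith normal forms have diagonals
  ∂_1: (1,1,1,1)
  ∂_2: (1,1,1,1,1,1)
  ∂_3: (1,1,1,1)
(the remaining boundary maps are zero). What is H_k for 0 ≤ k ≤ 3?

H_0 ≅ Z,  H_1 = 0,  H_2 = 0,  H_3 ≅ Z.

H_0: b_0 = 5 − 0 − 4 = 1; torsion from ∂_1 factors > 1: none. So H_0 ≅ Z.
H_1: b_1 = 10 − 4 − 6 = 0; torsion from ∂_2 factors > 1: none. So H_1 ≅ 0.
H_2: b_2 = 10 − 6 − 4 = 0; torsion from ∂_3 factors > 1: none. So H_2 ≅ 0.
H_3: b_3 = 5 − 4 − 0 = 1; torsion from ∂_4 factors > 1: none. So H_3 ≅ Z.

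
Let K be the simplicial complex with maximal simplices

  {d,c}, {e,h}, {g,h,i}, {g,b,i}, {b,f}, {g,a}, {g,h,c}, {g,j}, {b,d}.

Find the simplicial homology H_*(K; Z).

K has 10 vertices, 13 edges, 3 triangles.
rank ∂_0 = 0, rank ∂_1 = 9 ⇒ b_0 = 10 − 0 − 9 = 1; all invariant factors of ∂_1 are 1 so no torsion. So H_0 ≅ Z.
rank ∂_1 = 9, rank ∂_2 = 3 ⇒ b_1 = 13 − 9 − 3 = 1; all invariant factors of ∂_2 are 1 so no torsion. So H_1 ≅ Z.
rank ∂_2 = 3, rank ∂_3 = 0 ⇒ b_2 = 3 − 3 − 0 = 0. So H_2 ≅ 0.

H_0 = Z,  H_1 = Z,  H_2 = 0.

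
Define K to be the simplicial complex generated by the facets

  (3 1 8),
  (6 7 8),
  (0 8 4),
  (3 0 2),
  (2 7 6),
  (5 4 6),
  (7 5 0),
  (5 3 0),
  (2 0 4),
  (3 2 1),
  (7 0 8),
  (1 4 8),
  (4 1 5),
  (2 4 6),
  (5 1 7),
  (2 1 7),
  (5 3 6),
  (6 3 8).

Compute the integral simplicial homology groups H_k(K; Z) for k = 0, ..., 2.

H_0 ≅ Z,  H_1 ≅ Z^2,  H_2 ≅ Z.

Order the vertices as 0 < 1 < 2 < 3 < 4 < 5 < 6 < 7 < 8. Listing each simplex with vertices in this order, K has dimension 2 with simplices:

  0-simplices (9): [0], [1], [2], [3], [4], [5], [6], [7], [8]
  1-simplices (27): (27 of them)
  2-simplices (18): [0,2,3], [0,2,4], [0,3,5], [0,4,8], [0,5,7], [0,7,8], [1,2,3], [1,2,7], [1,3,8], [1,4,5], [1,4,8], [1,5,7], [2,4,6], [2,6,7], [3,5,6], [3,6,8], [4,5,6], [6,7,8]

so the chain groups are C_0 ≅ Z^9, C_1 ≅ Z^27, C_2 ≅ Z^18.

Boundary ∂_1: C_1 → C_0 maps an edge to its endpoints' difference, ∂[p,q] = q − p. For instance
  ∂[0,8] = [8] − [0].
The 9×27 boundary matrix has rank 8 and Smith normal form diag(1,1,1,1,1,1,1,1).

∂_2: C_2 → C_1 acts by ∂[p,q,r] = [q,r] − [p,r] + [p,q]. For instance
  ∂[4,5,6] = [5,6] − [4,6] + [4,5],
  ∂[1,2,7] = [2,7] − [1,7] + [1,2].
The 27×18 boundary matrix has rank 17 and Smith normal form diag(1,1,1,1,1,1,1,1,1,1,1,1,1,1,1,1,1).

Reading off H_k = ker ∂_k / im ∂_{k+1}:

  H_0: rank C_0 − rank ∂_1 = 9 − 8 = 1, and the invariant factors of ∂_1 are all 1, so H_0 ≅ Z.
  H_1: rank ker ∂_1 − rank ∂_2 = (27 − 8) − 17 = 2, and the invariant factors of ∂_2 are all 1, so H_1 ≅ Z^2.
  H_2: rank ker ∂_2 − rank ∂_3 = (18 − 17) − 0 = 1, and there is no ∂_3, so H_2 ≅ Z.

As a check, the Euler characteristic is 9 − 27 + 18 = 0, which agrees with 1 − 2 + 1 = 0.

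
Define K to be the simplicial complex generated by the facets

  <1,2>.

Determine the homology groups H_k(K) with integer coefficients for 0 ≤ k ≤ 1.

H_0 = Z,  H_1 = 0.

We work with the vertex ordering 1 < 2. The simplices of K, each written with vertices in increasing order, are:

  0-simplices (2): [1], [2]
  1-simplices (1): [1,2]

giving chain groups C_0 ≅ Z^2, C_1 ≅ Z^1.

∂_1: C_1 → C_0 sends each edge [p,q] (with p < q) to q − p. For instance
  ∂[1,2] = [2] − [1].
As a 2×1 matrix over Z this has rank 1, with invariant factors (1).

Now H_k = ker ∂_k / im ∂_{k+1}, so:

  H_0: rank C_0 − rank ∂_1 = 2 − 1 = 1, and the invariant factors of ∂_1 are all 1, so H_0 = Z.
  H_1: rank ker ∂_1 − rank ∂_2 = (1 − 1) − 0 = 0, and there is no ∂_2, so H_1 = 0.

(K is a triangulation of the 1-simplex.)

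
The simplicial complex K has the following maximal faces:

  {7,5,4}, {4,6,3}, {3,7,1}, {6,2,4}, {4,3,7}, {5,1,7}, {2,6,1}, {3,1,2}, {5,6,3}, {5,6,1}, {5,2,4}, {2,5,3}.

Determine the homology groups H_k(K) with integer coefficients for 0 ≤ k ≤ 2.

H_0 ≅ Z,  H_1 ≅ Z/2Z,  H_2 = 0.

Take the total order 1 < 2 < 3 < 4 < 5 < 6 < 7 on the vertex set. Then K (dimension 2) consists of the simplices:

  0-simplices (7): [1], [2], [3], [4], [5], [6], [7]
  1-simplices (18): [1,2], [1,3], [1,5], [1,6], [1,7], [2,3], [2,4], [2,5], [2,6], [3,4], [3,5], [3,6], [3,7], [4,5], [4,6], [4,7], [5,6], [5,7]
  2-simplices (12): [1,2,3], [1,2,6], [1,3,7], [1,5,6], [1,5,7], [2,3,5], [2,4,5], [2,4,6], [3,4,6], [3,4,7], [3,5,6], [4,5,7]

Hence C_0 ≅ Z^7, C_1 ≅ Z^18, C_2 ≅ Z^12.

∂_1: C_1 → C_0 maps an edge to its endpoints' difference, ∂[p,q] = q − p. For instance
  ∂[2,5] = [5] − [2].
This gives a 7×18 integer matrix of rank 6; reducing to Smith normal form yields diagonal entries (1,1,1,1,1,1).

The boundary map ∂_2: C_2 → C_1 acts by ∂[p,q,r] = [q,r] − [p,r] + [p,q]. For instance
  ∂[1,5,6] = [5,6] − [1,6] + [1,5],
  ∂[4,5,7] = [5,7] − [4,7] + [4,5].
The 18×12 boundary matrix has rank 12 and Smith normal form diag(1,1,1,1,1,1,1,1,1,1,1,2).

Computing H_k = (kernel of ∂_k) / (image of ∂_{k+1}):

  H_0: rank C_0 − rank ∂_1 = 7 − 6 = 1, and the invariant factors of ∂_1 are all 1, so H_0 = Z.
  H_1: rank ker ∂_1 − rank ∂_2 = (18 − 6) − 12 = 0, and ∂_2 has invariant factor 2 > 1, so H_1 = Z/2Z.
  H_2: rank ker ∂_2 − rank ∂_3 = (12 − 12) − 0 = 0, and there is no ∂_3, so H_2 = 0.

As a check, the Euler characteristic is 7 − 18 + 12 = 1, which agrees with 1 − 0 + 0 = 1.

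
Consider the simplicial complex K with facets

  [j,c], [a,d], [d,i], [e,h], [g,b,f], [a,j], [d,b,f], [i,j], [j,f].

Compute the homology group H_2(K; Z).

Take the total order a < b < c < d < e < f < g < h < i < j on the vertex set. Then K (dimension 2) consists of the simplices:

  0-simplices (10): a, b, c, d, e, f, g, h, i, j
  1-simplices (12): ad, aj, bd, bf, bg, cj, df, di, eh, fg, fj, ij
  2-simplices (2): bdf, bfg

Hence C_0 ≅ Z^10, C_1 ≅ Z^12, C_2 ≅ Z^2.

Boundary ∂_1: C_1 → C_0 sends each edge [p,q] (with p < q) to q − p.
The 10×12 boundary matrix has rank 8 and Smith normal form diag(1,1,1,1,1,1,1,1).

∂_2: C_2 → C_1 maps a triangle to the signed sum of its edges. For instance
  ∂bdf = df − bf + bd,
  ∂bfg = fg − bg + bf.
The resulting 12×2 matrix has rank 2, and its Smith normal form has invariant factors (1,1).

Computing H_k = (kernel of ∂_k) / (image of ∂_{k+1}):

  H_2: rank ker ∂_2 − rank ∂_3 = (2 − 2) − 0 = 0, and there is no ∂_3, so H_2 = 0.

H_2 = 0.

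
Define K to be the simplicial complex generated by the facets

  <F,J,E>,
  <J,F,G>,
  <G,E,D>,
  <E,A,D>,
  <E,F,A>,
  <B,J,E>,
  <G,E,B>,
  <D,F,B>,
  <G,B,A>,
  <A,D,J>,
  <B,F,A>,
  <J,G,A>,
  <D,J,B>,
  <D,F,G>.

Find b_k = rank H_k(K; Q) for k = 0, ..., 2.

We work with the vertex ordering A < B < D < E < F < G < J. The simplices of K, each written with vertices in increasing order, are:

  0-simplices (7): A, B, D, E, F, G, J
  1-simplices (21): AB, AD, AE, AF, AG, AJ, BD, BE, BF, BG, BJ, DE, DF, DG, DJ, EF, EG, EJ, FG, FJ, GJ
  2-simplices (14): ABF, ABG, ADE, ADJ, AEF, AGJ, BDF, BDJ, BEG, BEJ, DEG, DFG, EFJ, FGJ

Hence C_0 ≅ Z^7, C_1 ≅ Z^21, C_2 ≅ Z^14.

∂_1: C_1 → C_0 sends each edge [p,q] (with p < q) to q − p. For instance
  ∂AG = G − A.
This gives a 7×21 integer matrix of rank 6; reducing to Smith normal form yields diagonal entries (1,1,1,1,1,1).

Boundary ∂_2: C_2 → C_1 maps a triangle to the signed sum of its edges. For instance
  ∂DFG = FG − DG + DF,
  ∂FGJ = GJ − FJ + FG.
The 21×14 boundary matrix has rank 13 and Smith normal form diag(1,1,1,1,1,1,1,1,1,1,1,1,1).

From H_k ≅ ker(∂_k) / im(∂_{k+1}) we obtain:

  H_0: rank C_0 − rank ∂_1 = 7 − 6 = 1, and the invariant factors of ∂_1 are all 1, so H_0 = Z.
  H_1: rank ker ∂_1 − rank ∂_2 = (21 − 6) − 13 = 2, and the invariant factors of ∂_2 are all 1, so H_1 = Z^2.
  H_2: rank ker ∂_2 − rank ∂_3 = (14 − 13) − 0 = 1, and there is no ∂_3, so H_2 = Z.

As a check, the Euler characteristic is 7 − 21 + 14 = 0, which agrees with 1 − 2 + 1 = 0.

Hence the Betti numbers are b_0 = 1, b_1 = 2, b_2 = 1.

b_0 = 1, b_1 = 2, b_2 = 1.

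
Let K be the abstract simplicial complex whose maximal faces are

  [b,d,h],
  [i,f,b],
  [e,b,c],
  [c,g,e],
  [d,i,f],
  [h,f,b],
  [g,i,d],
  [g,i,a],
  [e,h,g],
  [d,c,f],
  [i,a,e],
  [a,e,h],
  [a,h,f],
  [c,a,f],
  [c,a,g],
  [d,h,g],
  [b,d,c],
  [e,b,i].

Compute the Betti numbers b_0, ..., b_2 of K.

Order the vertices as a < b < c < d < e < f < g < h < i. Listing each simplex with vertices in this order, K has dimension 2 with simplices:

  0-simplices (9): a, b, c, d, e, f, g, h, i
  1-simplices (27): ac, ae, af, ag, ah, ai, bc, bd, be, bf, bh, bi, cd, ce, cf, cg, df, dg, dh, di, eg, eh, ei, fh, fi, gh, gi
  2-simplices (18): acf, acg, aeh, aei, afh, agi, bcd, bce, bdh, bei, bfh, bfi, cdf, ceg, dfi, dgh, dgi, egh

Hence C_0 ≅ Z^9, C_1 ≅ Z^27, C_2 ≅ Z^18.

∂_1: C_1 → C_0 maps an edge to its endpoints' difference, ∂[p,q] = q − p.
This gives a 9×27 integer matrix of rank 8; reducing to Smith normal form yields diagonal entries (1,1,1,1,1,1,1,1).

∂_2: C_2 → C_1 sends each 2-simplex [p,q,r] to [q,r] − [p,r] + [p,q]. For instance
  ∂dgh = gh − dh + dg,
  ∂bcd = cd − bd + bc.
The resulting 27×18 matrix has rank 18, and its Smith normal form has invariant factors (1,1,1,1,1,1,1,1,1,1,1,1,1,1,1,1,1,2).

From H_k ≅ ker(∂_k) / im(∂_{k+1}) we obtain:

  H_0: rank C_0 − rank ∂_1 = 9 − 8 = 1, and the invariant factors of ∂_1 are all 1, so H_0 ≅ Z.
  H_1: rank ker ∂_1 − rank ∂_2 = (27 − 8) − 18 = 1, and ∂_2 has invariant factor 2 > 1, so H_1 ≅ Z ⊕ Z_2.
  H_2: rank ker ∂_2 − rank ∂_3 = (18 − 18) − 0 = 0, and there is no ∂_3, so H_2 ≅ 0.

(K is a triangulation of the Klein bottle.)

Hence the Betti numbers are b_0 = 1, b_1 = 1, b_2 = 0.

b_0 = 1, b_1 = 1, b_2 = 0.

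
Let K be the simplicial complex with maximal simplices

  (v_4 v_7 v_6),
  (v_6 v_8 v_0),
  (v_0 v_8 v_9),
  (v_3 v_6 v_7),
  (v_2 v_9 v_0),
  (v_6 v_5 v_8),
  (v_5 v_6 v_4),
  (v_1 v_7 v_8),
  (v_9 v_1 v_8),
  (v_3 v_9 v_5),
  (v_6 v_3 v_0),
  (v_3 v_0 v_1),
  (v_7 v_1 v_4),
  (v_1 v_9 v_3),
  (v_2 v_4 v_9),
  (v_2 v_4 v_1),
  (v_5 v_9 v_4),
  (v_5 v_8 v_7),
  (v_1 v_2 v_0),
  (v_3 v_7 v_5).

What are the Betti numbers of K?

b_0 = 1, b_1 = 1, b_2 = 0.

We work with the vertex ordering v_0 < v_1 < v_2 < v_3 < v_4 < v_5 < v_6 < v_7 < v_8 < v_9. The simplices of K, each written with vertices in increasing order, are:

  0-simplices (10): [v_0], [v_1], [v_2], [v_3], [v_4], [v_5], [v_6], [v_7], [v_8], [v_9]
  1-simplices (30): (30 of them)
  2-simplices (20): (20 of them)

giving chain groups C_0 ≅ Z^10, C_1 ≅ Z^30, C_2 ≅ Z^20.

The boundary map ∂_1: C_1 → C_0 maps an edge to its endpoints' difference, ∂[p,q] = q − p. For instance
  ∂[v_0,v_6] = [v_6] − [v_0].
As a 10×30 matrix over Z this has rank 9, with invariant factors (1,1,1,1,1,1,1,1,1).

∂_2: C_2 → C_1 sends each 2-simplex [p,q,r] to [q,r] − [p,r] + [p,q]. For instance
  ∂[v_1,v_7,v_8] = [v_7,v_8] − [v_1,v_8] + [v_1,v_7],
  ∂[v_4,v_6,v_7] = [v_6,v_7] − [v_4,v_7] + [v_4,v_6].
The resulting 30×20 matrix has rank 20, and its Smith normal form has invariant factors (1,1,1,1,1,1,1,1,1,1,1,1,1,1,1,1,1,1,1,2).

Computing H_k = (kernel of ∂_k) / (image of ∂_{k+1}):

  H_0: rank C_0 − rank ∂_1 = 10 − 9 = 1, and the invariant factors of ∂_1 are all 1, so H_0 ≅ Z.
  H_1: rank ker ∂_1 − rank ∂_2 = (30 − 9) − 20 = 1, and ∂_2 has invariant factor 2 > 1, so H_1 ≅ Z × Z/2.
  H_2: rank ker ∂_2 − rank ∂_3 = (20 − 20) − 0 = 0, and there is no ∂_3, so H_2 ≅ 0.

As a check, the Euler characteristic is 10 − 30 + 20 = 0, which agrees with 1 − 1 + 0 = 0.
(K is a triangulation of the Klein bottle.)

Hence the Betti numbers are b_0 = 1, b_1 = 1, b_2 = 0.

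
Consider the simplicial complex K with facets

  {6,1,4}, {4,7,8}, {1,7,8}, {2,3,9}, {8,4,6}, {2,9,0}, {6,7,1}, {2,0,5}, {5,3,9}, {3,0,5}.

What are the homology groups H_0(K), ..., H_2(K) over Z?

H_0 = Z^2,  H_1 = Z^2,  H_2 = 0.

Take the total order 0 < 1 < 2 < 3 < 4 < 5 < 6 < 7 < 8 < 9 on the vertex set. Then K (dimension 2) consists of the simplices:

  0-simplices (10): [0], [1], [2], [3], [4], [5], [6], [7], [8], [9]
  1-simplices (20): [0,2], [0,3], [0,5], [0,9], [1,4], [1,6], [1,7], [1,8], [2,3], [2,5], [2,9], [3,5], [3,9], [4,6], [4,7], [4,8], [5,9], [6,7], [6,8], [7,8]
  2-simplices (10): [0,2,5], [0,2,9], [0,3,5], [1,4,6], [1,6,7], [1,7,8], [2,3,9], [3,5,9], [4,6,8], [4,7,8]

Hence C_0 ≅ Z^10, C_1 ≅ Z^20, C_2 ≅ Z^10.

∂_1: C_1 → C_0 is given by ∂[p,q] = [q] − [p]. For instance
  ∂[1,8] = [8] − [1].
This gives a 10×20 integer matrix of rank 8; reducing to Smith normal form yields diagonal entries (1,1,1,1,1,1,1,1).

Boundary ∂_2: C_2 → C_1 maps a triangle to the signed sum of its edges. For instance
  ∂[1,4,6] = [4,6] − [1,6] + [1,4],
  ∂[1,7,8] = [7,8] − [1,8] + [1,7].
This gives a 20×10 integer matrix of rank 10; reducing to Smith normal form yields diagonal entries (1,1,1,1,1,1,1,1,1,1).

Computing H_k = (kernel of ∂_k) / (image of ∂_{k+1}):

  H_0: rank C_0 − rank ∂_1 = 10 − 8 = 2, and the invariant factors of ∂_1 are all 1, so H_0 ≅ Z^2.
  H_1: rank ker ∂_1 − rank ∂_2 = (20 − 8) − 10 = 2, and the invariant factors of ∂_2 are all 1, so H_1 ≅ Z^2.
  H_2: rank ker ∂_2 − rank ∂_3 = (10 − 10) − 0 = 0, and there is no ∂_3, so H_2 ≅ 0.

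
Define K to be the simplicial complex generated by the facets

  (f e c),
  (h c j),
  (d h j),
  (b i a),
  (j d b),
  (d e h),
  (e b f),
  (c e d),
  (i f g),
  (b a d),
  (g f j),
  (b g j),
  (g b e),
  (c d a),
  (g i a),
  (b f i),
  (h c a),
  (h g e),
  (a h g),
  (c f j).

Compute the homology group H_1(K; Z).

K has 10 vertices, 30 edges, 20 triangles.
rank ∂_1 = 9, rank ∂_2 = 20 ⇒ b_1 = 30 − 9 − 20 = 1; ∂_2 has invariant factor(s) [2] giving torsion. So H_1 ≅ Z × Z/2.

H_1 = Z × Z/2.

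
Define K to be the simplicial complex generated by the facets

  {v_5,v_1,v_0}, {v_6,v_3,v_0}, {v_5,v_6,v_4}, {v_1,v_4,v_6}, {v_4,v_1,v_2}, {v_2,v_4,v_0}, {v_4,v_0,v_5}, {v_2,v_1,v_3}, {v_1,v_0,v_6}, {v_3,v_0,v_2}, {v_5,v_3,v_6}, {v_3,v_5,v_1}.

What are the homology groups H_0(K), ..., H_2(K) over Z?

H_0 ≅ Z,  H_1 ≅ Z/2Z,  H_2 = 0.

Take the total order v_0 < v_1 < v_2 < v_3 < v_4 < v_5 < v_6 on the vertex set. Then K (dimension 2) consists of the simplices:

  0-simplices (7): [v_0], [v_1], [v_2], [v_3], [v_4], [v_5], [v_6]
  1-simplices (18): (18 of them)
  2-simplices (12): (12 of them)

so the chain groups are C_0 ≅ Z^7, C_1 ≅ Z^18, C_2 ≅ Z^12.

∂_1: C_1 → C_0 maps an edge to its endpoints' difference, ∂[p,q] = q − p.
The resulting 7×18 matrix has rank 6, and its Smith normal form has invariant factors (1,1,1,1,1,1).

∂_2: C_2 → C_1 acts by ∂[p,q,r] = [q,r] − [p,r] + [p,q]. For instance
  ∂[v_0,v_1,v_6] = [v_1,v_6] − [v_0,v_6] + [v_0,v_1],
  ∂[v_0,v_1,v_5] = [v_1,v_5] − [v_0,v_5] + [v_0,v_1].
This gives a 18×12 integer matrix of rank 12; reducing to Smith normal form yields diagonal entries (1,1,1,1,1,1,1,1,1,1,1,2).

Computing H_k = (kernel of ∂_k) / (image of ∂_{k+1}):

  H_0: rank C_0 − rank ∂_1 = 7 − 6 = 1, and the invariant factors of ∂_1 are all 1, so H_0 ≅ Z.
  H_1: rank ker ∂_1 − rank ∂_2 = (18 − 6) − 12 = 0, and ∂_2 has invariant factor 2 > 1, so H_1 ≅ Z/2Z.
  H_2: rank ker ∂_2 − rank ∂_3 = (12 − 12) − 0 = 0, and there is no ∂_3, so H_2 ≅ 0.

(K is a triangulation of the real projective plane RP^2.)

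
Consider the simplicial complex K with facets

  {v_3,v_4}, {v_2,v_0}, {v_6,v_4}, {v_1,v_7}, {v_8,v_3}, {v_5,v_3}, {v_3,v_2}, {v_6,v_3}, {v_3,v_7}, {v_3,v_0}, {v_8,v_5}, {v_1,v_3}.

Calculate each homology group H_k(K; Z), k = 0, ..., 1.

H_0 = Z,  H_1 = Z^4.

Fix the vertex order v_0 < v_1 < v_2 < v_3 < v_4 < v_5 < v_6 < v_7 < v_8 and write every simplex with vertices in increasing order. Then dim K = 1 and the simplices of K are:

  0-simplices (9): [v_0], [v_1], [v_2], [v_3], [v_4], [v_5], [v_6], [v_7], [v_8]
  1-simplices (12): [v_0,v_2], [v_0,v_3], [v_1,v_3], [v_1,v_7], [v_2,v_3], [v_3,v_4], [v_3,v_5], [v_3,v_6], [v_3,v_7], [v_3,v_8], [v_4,v_6], [v_5,v_8]

so the chain groups are C_0 ≅ Z^9, C_1 ≅ Z^12.

The boundary map ∂_1: C_1 → C_0 maps an edge to its endpoints' difference, ∂[p,q] = q − p.
This gives a 9×12 integer matrix of rank 8; reducing to Smith normal form yields diagonal entries (1,1,1,1,1,1,1,1).

From H_k ≅ ker(∂_k) / im(∂_{k+1}) we obtain:

  H_0: rank C_0 − rank ∂_1 = 9 − 8 = 1, and the invariant factors of ∂_1 are all 1, so H_0 ≅ Z.
  H_1: rank ker ∂_1 − rank ∂_2 = (12 − 8) − 0 = 4, and there is no ∂_2, so H_1 ≅ Z^4.

(K is a triangulation of a wedge of 4 circles.)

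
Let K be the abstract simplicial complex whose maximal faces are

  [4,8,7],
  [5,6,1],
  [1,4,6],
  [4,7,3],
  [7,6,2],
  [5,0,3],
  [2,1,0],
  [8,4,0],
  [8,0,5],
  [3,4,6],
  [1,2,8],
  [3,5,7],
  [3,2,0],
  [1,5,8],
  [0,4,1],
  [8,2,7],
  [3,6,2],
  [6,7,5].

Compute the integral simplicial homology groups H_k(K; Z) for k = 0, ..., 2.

H_0 = Z,  H_1 = Z × Z/2,  H_2 = 0.

Take the total order 0 < 1 < 2 < 3 < 4 < 5 < 6 < 7 < 8 on the vertex set. Then K (dimension 2) consists of the simplices:

  0-simplices (9): [0], [1], [2], [3], [4], [5], [6], [7], [8]
  1-simplices (27): (27 of them)
  2-simplices (18): [0,1,2], [0,1,4], [0,2,3], [0,3,5], [0,4,8], [0,5,8], [1,2,8], [1,4,6], [1,5,6], [1,5,8], [2,3,6], [2,6,7], [2,7,8], [3,4,6], [3,4,7], [3,5,7], [4,7,8], [5,6,7]

so the chain groups are C_0 ≅ Z^9, C_1 ≅ Z^27, C_2 ≅ Z^18.

The boundary map ∂_1: C_1 → C_0 is given by ∂[p,q] = [q] − [p].
The resulting 9×27 matrix has rank 8, and its Smith normal form has invariant factors (1,1,1,1,1,1,1,1).

The boundary map ∂_2: C_2 → C_1 acts by ∂[p,q,r] = [q,r] − [p,r] + [p,q]. For instance
  ∂[0,1,4] = [1,4] − [0,4] + [0,1],
  ∂[2,7,8] = [7,8] − [2,8] + [2,7].
As a 27×18 matrix over Z this has rank 18, with invariant factors (1,1,1,1,1,1,1,1,1,1,1,1,1,1,1,1,1,2).

From H_k ≅ ker(∂_k) / im(∂_{k+1}) we obtain:

  H_0: rank C_0 − rank ∂_1 = 9 − 8 = 1, and the invariant factors of ∂_1 are all 1, so H_0 ≅ Z.
  H_1: rank ker ∂_1 − rank ∂_2 = (27 − 8) − 18 = 1, and ∂_2 has invariant factor 2 > 1, so H_1 ≅ Z × Z/2.
  H_2: rank ker ∂_2 − rank ∂_3 = (18 − 18) − 0 = 0, and there is no ∂_3, so H_2 ≅ 0.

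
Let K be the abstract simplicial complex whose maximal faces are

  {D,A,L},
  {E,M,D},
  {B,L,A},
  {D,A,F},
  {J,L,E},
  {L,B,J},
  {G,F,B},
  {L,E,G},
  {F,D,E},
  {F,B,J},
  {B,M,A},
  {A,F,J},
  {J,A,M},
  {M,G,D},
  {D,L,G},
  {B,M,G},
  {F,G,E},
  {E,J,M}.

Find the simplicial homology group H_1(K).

K has 9 vertices, 27 edges, 18 triangles.
rank ∂_1 = 8, rank ∂_2 = 18 ⇒ b_1 = 27 − 8 − 18 = 1; ∂_2 has invariant factor(s) [2] giving torsion. So H_1 = Z ⊕ Z/2.

H_1 ≅ Z ⊕ Z/2.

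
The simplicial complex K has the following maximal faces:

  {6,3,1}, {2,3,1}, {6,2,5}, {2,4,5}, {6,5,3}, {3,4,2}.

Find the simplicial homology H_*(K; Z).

Order the vertices as 1 < 2 < 3 < 4 < 5 < 6. Listing each simplex with vertices in this order, K has dimension 2 with simplices:

  0-simplices (6): [1], [2], [3], [4], [5], [6]
  1-simplices (12): [1,2], [1,3], [1,6], [2,3], [2,4], [2,5], [2,6], [3,4], [3,5], [3,6], [4,5], [5,6]
  2-simplices (6): [1,2,3], [1,3,6], [2,3,4], [2,4,5], [2,5,6], [3,5,6]

so the chain groups are C_0 ≅ Z^6, C_1 ≅ Z^12, C_2 ≅ Z^6.

Boundary ∂_1: C_1 → C_0 maps an edge to its endpoints' difference, ∂[p,q] = q − p. For instance
  ∂[1,2] = [2] − [1].
The resulting 6×12 matrix has rank 5, and its Smith normal form has invariant factors (1,1,1,1,1).

∂_2: C_2 → C_1 sends each 2-simplex [p,q,r] to [q,r] − [p,r] + [p,q]. For instance
  ∂[2,5,6] = [5,6] − [2,6] + [2,5],
  ∂[1,2,3] = [2,3] − [1,3] + [1,2].
The resulting 12×6 matrix has rank 6, and its Smith normal form has invariant factors (1,1,1,1,1,1).

Reading off H_k = ker ∂_k / im ∂_{k+1}:

  H_0: rank C_0 − rank ∂_1 = 6 − 5 = 1, and the invariant factors of ∂_1 are all 1, so H_0 = Z.
  H_1: rank ker ∂_1 − rank ∂_2 = (12 − 5) − 6 = 1, and the invariant factors of ∂_2 are all 1, so H_1 = Z.
  H_2: rank ker ∂_2 − rank ∂_3 = (6 − 6) − 0 = 0, and there is no ∂_3, so H_2 = 0.

H_0 = Z,  H_1 = Z,  H_2 = 0.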